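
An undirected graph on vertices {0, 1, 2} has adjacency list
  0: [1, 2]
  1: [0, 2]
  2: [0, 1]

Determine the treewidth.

2

A width-2 tree decomposition is:
Bags: B1 = {0, 1, 2}
Tree: (single bag)
With just one bag of size 3, the width is 3 − 1 = 2, so tw(G) ≤ 2. For the lower bound, the 3 vertices {0, 1, 2} are pairwise adjacent, and any tree decomposition puts a clique entirely inside one bag — forcing width ≥ 2. Combining the bounds, tw(G) = 2.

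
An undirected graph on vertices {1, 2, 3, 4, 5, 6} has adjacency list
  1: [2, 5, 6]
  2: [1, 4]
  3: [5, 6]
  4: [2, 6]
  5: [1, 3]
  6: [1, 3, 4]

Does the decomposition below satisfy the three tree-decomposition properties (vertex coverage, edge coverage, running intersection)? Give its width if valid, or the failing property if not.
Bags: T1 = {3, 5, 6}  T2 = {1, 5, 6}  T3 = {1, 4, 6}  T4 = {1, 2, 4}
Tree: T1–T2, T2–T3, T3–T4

Yes; width 2.

Checking the three conditions: (i) the bags cover all of {1, 2, 3, 4, 5, 6}; (ii) for each edge, some bag contains both endpoints; (iii) the bags containing any fixed vertex form a subtree. All hold, so the decomposition is valid with width 3 − 1 = 2.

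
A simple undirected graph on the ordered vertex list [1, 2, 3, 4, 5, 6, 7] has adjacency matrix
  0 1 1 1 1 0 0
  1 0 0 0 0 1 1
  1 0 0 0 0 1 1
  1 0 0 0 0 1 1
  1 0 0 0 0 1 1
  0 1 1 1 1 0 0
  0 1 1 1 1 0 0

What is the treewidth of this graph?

3

A width-3 tree decomposition is:
Bags: B1 = {1, 5, 6, 7}  B2 = {1, 4, 6, 7}  B3 = {1, 2, 6, 7}  B4 = {1, 3, 6, 7}
Tree: B1–B2, B2–B3, B3–B4
The largest bag has 4 vertices, giving width 3; this decomposition certifies tw(G) ≤ 3. For the lower bound: the 4 vertex sets {1,5}, {4,6}, {7}, {2} are disjoint, each induces a connected subgraph, and every pair is joined by at least one edge of G. Contracting each set to a single vertex therefore yields K_{4} as a minor, and since treewidth is minor-monotone, tw(G) ≥ tw(K_{4}) = 3. The upper and lower bounds meet at 3, so that is the treewidth.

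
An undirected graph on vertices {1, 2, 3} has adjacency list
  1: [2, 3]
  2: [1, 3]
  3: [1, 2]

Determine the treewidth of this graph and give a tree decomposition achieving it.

A single bag containing all 3 vertices is trivially a valid decomposition of width 2. On the other hand G contains the 3-clique {1, 2, 3}. A clique must lie in a single bag of any decomposition, so no decomposition can have width below 2. Combining the bounds, tw(G) = 2.

Treewidth 2.
Bags: B1 = {1, 2, 3}
Tree: (single bag)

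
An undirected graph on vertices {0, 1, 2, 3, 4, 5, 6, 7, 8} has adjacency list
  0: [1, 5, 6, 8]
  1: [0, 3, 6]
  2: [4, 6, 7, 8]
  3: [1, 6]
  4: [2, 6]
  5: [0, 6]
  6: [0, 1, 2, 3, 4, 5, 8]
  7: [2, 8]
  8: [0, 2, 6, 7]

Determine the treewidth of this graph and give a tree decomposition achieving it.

Each bag holds 3 vertices, so the decomposition has width 2, which upper-bounds the treewidth. On the other hand G contains the 3-clique {0, 6, 8}. A clique must lie in a single bag of any decomposition, so no decomposition can have width below 2. The upper and lower bounds meet at 2, so that is the treewidth.

Treewidth 2.
Bags: B1 = {0, 6, 8}  B2 = {2, 6, 8}  B3 = {2, 7, 8}  B4 = {0, 1, 6}  B5 = {1, 3, 6}  B6 = {2, 4, 6}  B7 = {0, 5, 6}
Tree: B1–B2, B2–B3, B1–B4, B4–B5, B2–B6, B4–B7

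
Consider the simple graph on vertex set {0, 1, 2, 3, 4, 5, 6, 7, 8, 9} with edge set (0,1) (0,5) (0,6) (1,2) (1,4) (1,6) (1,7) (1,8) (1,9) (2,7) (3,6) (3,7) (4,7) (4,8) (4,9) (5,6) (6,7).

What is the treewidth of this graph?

A width-2 tree decomposition is:
Bags: B1 = {1, 6, 7}  B2 = {1, 4, 7}  B3 = {3, 6, 7}  B4 = {0, 1, 6}  B5 = {1, 2, 7}  B6 = {1, 4, 9}  B7 = {1, 4, 8}  B8 = {0, 5, 6}
Tree: B1–B2, B1–B3, B1–B4, B2–B5, B2–B6, B2–B7, B4–B8
The largest bag has 3 vertices, giving width 2; this decomposition certifies tw(G) ≤ 2. Conversely, {0, 1, 6} is a clique of size 3, and the vertices of any clique must share a bag in every tree decomposition; so some bag has ≥ 3 vertices and tw(G) ≥ 2. The upper and lower bounds meet at 2, so that is the treewidth.

2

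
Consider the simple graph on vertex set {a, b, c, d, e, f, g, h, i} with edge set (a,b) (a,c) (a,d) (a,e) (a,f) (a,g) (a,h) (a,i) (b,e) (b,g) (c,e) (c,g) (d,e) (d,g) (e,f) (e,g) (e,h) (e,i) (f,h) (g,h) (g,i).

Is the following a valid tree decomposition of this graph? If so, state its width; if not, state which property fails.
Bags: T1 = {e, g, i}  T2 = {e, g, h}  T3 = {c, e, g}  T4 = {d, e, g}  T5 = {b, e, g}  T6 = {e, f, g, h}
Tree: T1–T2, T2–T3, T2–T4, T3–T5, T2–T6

A tree decomposition must satisfy three properties: every vertex lies in some bag; for every edge, both endpoints lie together in some bag; and for every vertex, the bags containing it form a connected subtree. Here vertex a appears in no bag, so the decomposition is invalid.

No — vertex a appears in no bag.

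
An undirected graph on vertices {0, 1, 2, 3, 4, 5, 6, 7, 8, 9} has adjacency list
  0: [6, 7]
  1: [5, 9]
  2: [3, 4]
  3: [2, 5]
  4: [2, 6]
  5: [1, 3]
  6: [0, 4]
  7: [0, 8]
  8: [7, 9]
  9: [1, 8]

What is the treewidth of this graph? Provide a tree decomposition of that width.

Every bag has size at most 3, so the width is 3 − 1 = 2 and tw(G) ≤ 2. For the lower bound, G contains the cycle 2–3–5–1–9–8–7–0–6–4–2, so G is not a forest; only forests have treewidth ≤ 1, hence tw(G) ≥ 2. Combining the bounds, tw(G) = 2.

Treewidth 2.
Bags: B1 = {2, 3, 5}  B2 = {1, 2, 5}  B3 = {1, 2, 9}  B4 = {2, 8, 9}  B5 = {2, 7, 8}  B6 = {0, 2, 7}  B7 = {0, 2, 6}  B8 = {2, 4, 6}
Tree: B1–B2, B2–B3, B3–B4, B4–B5, B5–B6, B6–B7, B7–B8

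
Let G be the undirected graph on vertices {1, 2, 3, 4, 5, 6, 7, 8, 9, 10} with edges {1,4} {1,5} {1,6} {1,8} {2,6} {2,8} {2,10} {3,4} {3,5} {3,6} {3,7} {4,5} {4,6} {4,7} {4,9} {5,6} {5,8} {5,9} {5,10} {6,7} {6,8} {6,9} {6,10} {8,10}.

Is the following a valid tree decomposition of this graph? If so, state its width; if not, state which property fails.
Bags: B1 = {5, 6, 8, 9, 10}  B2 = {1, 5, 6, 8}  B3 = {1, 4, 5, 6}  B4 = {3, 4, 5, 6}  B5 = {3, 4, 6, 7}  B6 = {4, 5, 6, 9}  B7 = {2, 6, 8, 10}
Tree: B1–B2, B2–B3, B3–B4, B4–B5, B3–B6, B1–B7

No — bags containing vertex 9 are not connected in the tree.

A tree decomposition must satisfy three properties: every vertex lies in some bag; for every edge, both endpoints lie together in some bag; and for every vertex, the bags containing it form a connected subtree. Here bags containing vertex 9 are not connected in the tree, so the decomposition is invalid.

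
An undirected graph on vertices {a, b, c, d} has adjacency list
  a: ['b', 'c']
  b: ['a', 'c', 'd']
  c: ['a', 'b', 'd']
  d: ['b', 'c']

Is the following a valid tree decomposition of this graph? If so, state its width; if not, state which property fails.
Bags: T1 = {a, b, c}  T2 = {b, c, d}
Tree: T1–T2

Vertex coverage: the bags together contain {a, b, c, d}, the full vertex set. Edge coverage: each edge of G has both endpoints in at least one bag. Running intersection: for every vertex, the bags containing it form a connected subtree. All three properties hold, so this is a valid tree decomposition of width max|bag| − 1 = 2, and hence tw(G) ≤ 2.

Yes; width 2.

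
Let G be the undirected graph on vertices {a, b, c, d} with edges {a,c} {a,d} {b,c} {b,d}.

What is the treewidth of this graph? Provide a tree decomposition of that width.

Treewidth 2.
One such decomposition:
Bags: B1 = {a, c, d}  B2 = {b, c, d}
Tree: B1–B2

Each bag holds 3 vertices, so the decomposition has width 2, which upper-bounds the treewidth. The edges d–a–c–b–d form a cycle, so G is not a tree and its treewidth is at least 2. Hence tw(G) = 2 exactly.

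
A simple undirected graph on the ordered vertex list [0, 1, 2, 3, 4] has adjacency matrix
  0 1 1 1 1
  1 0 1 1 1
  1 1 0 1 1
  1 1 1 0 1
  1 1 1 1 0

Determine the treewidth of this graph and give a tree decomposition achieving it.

A single bag containing all 5 vertices is trivially a valid decomposition of width 4. For the lower bound, the 5 vertices {0, 1, 2, 3, 4} are pairwise adjacent, and any tree decomposition puts a clique entirely inside one bag — forcing width ≥ 4. Combining the bounds, tw(G) = 4.

Treewidth 4.
Bags: B1 = {0, 1, 2, 3, 4}
Tree: (single bag)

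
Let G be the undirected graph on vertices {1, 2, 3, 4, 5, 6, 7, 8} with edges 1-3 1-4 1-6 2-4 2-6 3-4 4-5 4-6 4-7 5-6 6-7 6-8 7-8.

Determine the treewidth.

A width-2 tree decomposition is:
Bags: B1 = {4, 6, 7}  B2 = {6, 7, 8}  B3 = {4, 5, 6}  B4 = {1, 4, 6}  B5 = {1, 3, 4}  B6 = {2, 4, 6}
Tree: B1–B2, B1–B3, B3–B4, B4–B5, B3–B6
Every bag has size at most 3, so the width is 3 − 1 = 2 and tw(G) ≤ 2. On the other hand G contains the 3-clique {6, 7, 8}. A clique must lie in a single bag of any decomposition, so no decomposition can have width below 2. Hence tw(G) = 2 exactly.

2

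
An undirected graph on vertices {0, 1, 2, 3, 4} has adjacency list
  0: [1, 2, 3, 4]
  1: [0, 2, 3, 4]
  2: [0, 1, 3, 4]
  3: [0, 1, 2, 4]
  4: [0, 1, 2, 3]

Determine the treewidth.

A width-4 tree decomposition is:
Bags: B1 = {0, 1, 2, 3, 4}
Tree: (single bag)
A single bag containing all 5 vertices is trivially a valid decomposition of width 4. On the other hand G contains the 5-clique {0, 1, 2, 3, 4}. A clique must lie in a single bag of any decomposition, so no decomposition can have width below 4. Therefore the treewidth is 4.

4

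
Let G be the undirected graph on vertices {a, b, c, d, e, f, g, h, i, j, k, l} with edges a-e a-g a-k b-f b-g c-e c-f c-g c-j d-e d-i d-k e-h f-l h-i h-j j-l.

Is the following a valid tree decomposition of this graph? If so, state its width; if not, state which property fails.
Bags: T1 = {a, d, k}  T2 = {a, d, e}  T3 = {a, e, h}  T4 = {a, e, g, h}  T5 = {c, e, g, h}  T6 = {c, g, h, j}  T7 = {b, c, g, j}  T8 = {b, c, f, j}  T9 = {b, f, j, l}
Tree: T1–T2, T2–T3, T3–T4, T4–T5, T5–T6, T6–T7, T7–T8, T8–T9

No — vertex i appears in no bag.

A tree decomposition must satisfy three properties: every vertex lies in some bag; for every edge, both endpoints lie together in some bag; and for every vertex, the bags containing it form a connected subtree. Here vertex i appears in no bag, so the decomposition is invalid.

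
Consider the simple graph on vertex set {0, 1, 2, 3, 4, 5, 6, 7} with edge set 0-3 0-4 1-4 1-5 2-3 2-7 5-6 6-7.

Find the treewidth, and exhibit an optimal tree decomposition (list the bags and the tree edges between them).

Each bag holds 3 vertices, so the decomposition has width 2, which upper-bounds the treewidth. For the lower bound, G contains the cycle 6–7–2–3–0–4–1–5–6, so G is not a forest; only forests have treewidth ≤ 1, hence tw(G) ≥ 2. Hence tw(G) = 2 exactly.

Treewidth 2.
One optimal decomposition is:
Bags: B1 = {2, 6, 7}  B2 = {2, 3, 6}  B3 = {0, 3, 6}  B4 = {0, 4, 6}  B5 = {1, 4, 6}  B6 = {1, 5, 6}
Tree: B1–B2, B2–B3, B3–B4, B4–B5, B5–B6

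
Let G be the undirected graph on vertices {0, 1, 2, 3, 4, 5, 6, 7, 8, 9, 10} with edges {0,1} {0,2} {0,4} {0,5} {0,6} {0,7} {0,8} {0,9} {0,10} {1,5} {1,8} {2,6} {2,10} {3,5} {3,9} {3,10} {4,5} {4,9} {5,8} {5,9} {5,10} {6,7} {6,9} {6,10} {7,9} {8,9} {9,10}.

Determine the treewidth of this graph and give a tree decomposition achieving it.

Each bag holds 4 vertices, so the decomposition has width 3, which upper-bounds the treewidth. On the other hand G contains the 4-clique {0, 1, 5, 8}. A clique must lie in a single bag of any decomposition, so no decomposition can have width below 3. Therefore the treewidth is 3.

Treewidth 3.
One such decomposition:
Bags: B1 = {0, 5, 9, 10}  B2 = {0, 6, 9, 10}  B3 = {0, 5, 8, 9}  B4 = {0, 6, 7, 9}  B5 = {0, 1, 5, 8}  B6 = {0, 4, 5, 9}  B7 = {3, 5, 9, 10}  B8 = {0, 2, 6, 10}
Tree: B1–B2, B1–B3, B2–B4, B3–B5, B1–B6, B1–B7, B2–B8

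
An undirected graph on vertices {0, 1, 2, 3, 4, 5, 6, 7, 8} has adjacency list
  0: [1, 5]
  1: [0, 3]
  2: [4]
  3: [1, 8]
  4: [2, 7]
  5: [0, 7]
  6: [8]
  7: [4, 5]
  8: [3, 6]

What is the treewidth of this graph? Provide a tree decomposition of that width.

Each bag holds 2 vertices, so the decomposition has width 1, which upper-bounds the treewidth. Since G has at least one edge (e.g. 6–8), it is not an edgeless graph, so tw(G) ≥ 1. The upper and lower bounds meet at 1, so that is the treewidth.

Treewidth 1.
One optimal decomposition is:
Bags: B1 = {6, 8}  B2 = {3, 8}  B3 = {1, 3}  B4 = {0, 1}  B5 = {0, 5}  B6 = {5, 7}  B7 = {4, 7}  B8 = {2, 4}
Tree: B1–B2, B2–B3, B3–B4, B4–B5, B5–B6, B6–B7, B7–B8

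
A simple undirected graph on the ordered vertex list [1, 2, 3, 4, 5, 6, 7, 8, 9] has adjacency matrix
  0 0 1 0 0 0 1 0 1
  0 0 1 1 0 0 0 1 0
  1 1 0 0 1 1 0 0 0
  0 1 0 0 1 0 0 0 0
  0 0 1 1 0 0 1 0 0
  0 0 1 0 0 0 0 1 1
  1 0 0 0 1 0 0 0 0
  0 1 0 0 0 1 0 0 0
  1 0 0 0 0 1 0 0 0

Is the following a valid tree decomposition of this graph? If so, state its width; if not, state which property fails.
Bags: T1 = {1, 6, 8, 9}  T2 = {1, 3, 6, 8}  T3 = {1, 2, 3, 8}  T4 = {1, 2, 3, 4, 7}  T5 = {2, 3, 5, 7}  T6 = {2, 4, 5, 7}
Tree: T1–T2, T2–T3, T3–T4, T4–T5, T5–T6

No — bags containing vertex 4 are not connected in the tree.

A tree decomposition must satisfy three properties: every vertex lies in some bag; for every edge, both endpoints lie together in some bag; and for every vertex, the bags containing it form a connected subtree. Here bags containing vertex 4 are not connected in the tree, so the decomposition is invalid.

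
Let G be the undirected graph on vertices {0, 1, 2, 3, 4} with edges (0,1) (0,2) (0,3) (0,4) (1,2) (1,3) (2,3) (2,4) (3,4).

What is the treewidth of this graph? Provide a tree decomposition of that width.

Treewidth 3.
One optimal decomposition is:
Bags: B1 = {0, 1, 2, 3}  B2 = {0, 2, 3, 4}
Tree: B1–B2

Each bag holds 4 vertices, so the decomposition has width 3, which upper-bounds the treewidth. For the lower bound, the 4 vertices {0, 1, 2, 3} are pairwise adjacent, and any tree decomposition puts a clique entirely inside one bag — forcing width ≥ 3. Combining the bounds, tw(G) = 3.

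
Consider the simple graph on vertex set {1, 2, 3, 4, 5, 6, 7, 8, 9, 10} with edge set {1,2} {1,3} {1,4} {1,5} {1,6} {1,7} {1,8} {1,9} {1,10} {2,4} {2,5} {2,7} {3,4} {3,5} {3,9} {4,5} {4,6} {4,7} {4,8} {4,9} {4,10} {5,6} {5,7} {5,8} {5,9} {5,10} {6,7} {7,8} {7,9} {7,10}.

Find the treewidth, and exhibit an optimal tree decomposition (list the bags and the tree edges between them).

Treewidth 4.
One such decomposition:
Bags: B1 = {1, 4, 5, 7, 9}  B2 = {1, 4, 5, 6, 7}  B3 = {1, 4, 5, 7, 10}  B4 = {1, 4, 5, 7, 8}  B5 = {1, 3, 4, 5, 9}  B6 = {1, 2, 4, 5, 7}
Tree: B1–B2, B2–B3, B2–B4, B1–B5, B3–B6

Each bag holds 5 vertices, so the decomposition has width 4, which upper-bounds the treewidth. On the other hand G contains the 5-clique {1, 3, 4, 5, 9}. A clique must lie in a single bag of any decomposition, so no decomposition can have width below 4. Hence tw(G) = 4 exactly.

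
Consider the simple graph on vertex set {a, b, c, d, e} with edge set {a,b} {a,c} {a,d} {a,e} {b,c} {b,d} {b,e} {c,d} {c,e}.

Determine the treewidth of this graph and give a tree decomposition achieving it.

Treewidth 3.
One optimal decomposition is:
Bags: B1 = {a, b, c, d}  B2 = {a, b, c, e}
Tree: B1–B2

Every bag has size at most 4, so the width is 4 − 1 = 3 and tw(G) ≤ 3. For the lower bound, the 4 vertices {a, b, c, d} are pairwise adjacent, and any tree decomposition puts a clique entirely inside one bag — forcing width ≥ 3. Combining the bounds, tw(G) = 3.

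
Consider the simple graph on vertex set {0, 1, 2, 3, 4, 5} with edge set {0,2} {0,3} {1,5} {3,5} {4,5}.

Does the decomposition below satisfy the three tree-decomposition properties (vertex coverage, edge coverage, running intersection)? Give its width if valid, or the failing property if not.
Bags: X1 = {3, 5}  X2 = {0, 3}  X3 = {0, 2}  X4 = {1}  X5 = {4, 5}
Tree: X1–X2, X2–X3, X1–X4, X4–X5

No — edge (5,1) lies in no bag.

A tree decomposition must satisfy three properties: every vertex lies in some bag; for every edge, both endpoints lie together in some bag; and for every vertex, the bags containing it form a connected subtree. Here edge (5,1) lies in no bag, so the decomposition is invalid.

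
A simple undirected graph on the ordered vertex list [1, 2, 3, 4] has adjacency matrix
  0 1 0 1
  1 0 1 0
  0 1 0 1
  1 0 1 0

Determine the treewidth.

A width-2 tree decomposition is:
Bags: B1 = {1, 2, 4}  B2 = {2, 3, 4}
Tree: B1–B2
The largest bag has 3 vertices, giving width 2; this decomposition certifies tw(G) ≤ 2. Since 2–1–4–3–2 is a cycle in G, G is not acyclic. Forests are exactly the graphs of treewidth ≤ 1, so tw(G) ≥ 2. Therefore the treewidth is 2.

2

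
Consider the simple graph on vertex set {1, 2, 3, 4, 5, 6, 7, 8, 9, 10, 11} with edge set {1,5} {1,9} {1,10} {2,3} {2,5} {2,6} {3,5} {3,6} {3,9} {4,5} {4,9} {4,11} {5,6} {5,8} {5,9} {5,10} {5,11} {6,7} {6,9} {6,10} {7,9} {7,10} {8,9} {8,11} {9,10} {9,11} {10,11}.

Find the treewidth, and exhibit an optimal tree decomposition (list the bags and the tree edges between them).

Treewidth 3.
One optimal decomposition is:
Bags: B1 = {5, 8, 9, 11}  B2 = {5, 9, 10, 11}  B3 = {5, 6, 9, 10}  B4 = {1, 5, 9, 10}  B5 = {4, 5, 9, 11}  B6 = {3, 5, 6, 9}  B7 = {2, 3, 5, 6}  B8 = {6, 7, 9, 10}
Tree: B1–B2, B2–B3, B2–B4, B2–B5, B3–B6, B6–B7, B3–B8

Every bag has size at most 4, so the width is 4 − 1 = 3 and tw(G) ≤ 3. Conversely, {5, 8, 9, 11} is a clique of size 4, and the vertices of any clique must share a bag in every tree decomposition; so some bag has ≥ 4 vertices and tw(G) ≥ 3. The upper and lower bounds meet at 3, so that is the treewidth.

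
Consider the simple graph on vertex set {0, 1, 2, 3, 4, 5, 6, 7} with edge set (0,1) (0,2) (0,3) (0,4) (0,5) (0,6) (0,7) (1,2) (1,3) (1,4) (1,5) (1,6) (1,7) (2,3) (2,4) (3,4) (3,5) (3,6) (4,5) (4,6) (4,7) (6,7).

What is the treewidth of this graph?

A width-4 tree decomposition is:
Bags: B1 = {0, 1, 3, 4, 5}  B2 = {0, 1, 3, 4, 6}  B3 = {0, 1, 4, 6, 7}  B4 = {0, 1, 2, 3, 4}
Tree: B1–B2, B2–B3, B2–B4
The largest bag has 5 vertices, giving width 4; this decomposition certifies tw(G) ≤ 4. For the lower bound, the 5 vertices {0, 1, 2, 3, 4} are pairwise adjacent, and any tree decomposition puts a clique entirely inside one bag — forcing width ≥ 4. Therefore the treewidth is 4.

4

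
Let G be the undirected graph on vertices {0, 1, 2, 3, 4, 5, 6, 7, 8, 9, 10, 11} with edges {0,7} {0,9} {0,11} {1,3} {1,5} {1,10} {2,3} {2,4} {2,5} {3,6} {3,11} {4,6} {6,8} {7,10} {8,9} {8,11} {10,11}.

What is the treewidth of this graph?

3

A width-3 tree decomposition is:
Bags: B1 = {0, 7, 9, 10}  B2 = {0, 9, 10, 11}  B3 = {8, 9, 10, 11}  B4 = {1, 8, 10, 11}  B5 = {1, 3, 8, 11}  B6 = {1, 3, 6, 8}  B7 = {1, 3, 5, 6}  B8 = {2, 3, 5, 6}  B9 = {2, 4, 5, 6}
Tree: B1–B2, B2–B3, B3–B4, B4–B5, B5–B6, B6–B7, B7–B8, B8–B9
Every bag has size at most 4, so the width is 4 − 1 = 3 and tw(G) ≤ 3. For the lower bound: the 4 vertex sets {0,7,9}, {10}, {11}, {1,3,6,8} are disjoint, each induces a connected subgraph, and every pair is joined by at least one edge of G. Contracting each set to a single vertex therefore yields K_{4} as a minor, and since treewidth is minor-monotone, tw(G) ≥ tw(K_{4}) = 3. Combining the bounds, tw(G) = 3.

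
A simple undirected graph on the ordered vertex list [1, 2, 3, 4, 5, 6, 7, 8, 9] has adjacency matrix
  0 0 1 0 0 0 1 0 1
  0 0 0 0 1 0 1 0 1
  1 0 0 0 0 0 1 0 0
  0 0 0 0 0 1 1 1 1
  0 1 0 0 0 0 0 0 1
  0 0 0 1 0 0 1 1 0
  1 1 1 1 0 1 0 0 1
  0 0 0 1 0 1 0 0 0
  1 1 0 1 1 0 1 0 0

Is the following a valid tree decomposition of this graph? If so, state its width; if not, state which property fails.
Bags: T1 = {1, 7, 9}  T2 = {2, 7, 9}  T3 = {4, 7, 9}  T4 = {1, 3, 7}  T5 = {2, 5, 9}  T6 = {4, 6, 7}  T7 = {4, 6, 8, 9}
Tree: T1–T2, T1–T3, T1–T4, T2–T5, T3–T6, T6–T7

No — bags containing vertex 9 are not connected in the tree.

A tree decomposition must satisfy three properties: every vertex lies in some bag; for every edge, both endpoints lie together in some bag; and for every vertex, the bags containing it form a connected subtree. Here bags containing vertex 9 are not connected in the tree, so the decomposition is invalid.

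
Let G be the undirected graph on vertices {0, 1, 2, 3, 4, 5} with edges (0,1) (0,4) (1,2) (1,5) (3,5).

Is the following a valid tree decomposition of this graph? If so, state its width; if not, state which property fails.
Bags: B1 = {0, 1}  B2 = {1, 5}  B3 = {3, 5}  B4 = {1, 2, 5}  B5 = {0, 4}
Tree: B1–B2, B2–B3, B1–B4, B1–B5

No — bags containing vertex 5 are not connected in the tree.

A tree decomposition must satisfy three properties: every vertex lies in some bag; for every edge, both endpoints lie together in some bag; and for every vertex, the bags containing it form a connected subtree. Here bags containing vertex 5 are not connected in the tree, so the decomposition is invalid.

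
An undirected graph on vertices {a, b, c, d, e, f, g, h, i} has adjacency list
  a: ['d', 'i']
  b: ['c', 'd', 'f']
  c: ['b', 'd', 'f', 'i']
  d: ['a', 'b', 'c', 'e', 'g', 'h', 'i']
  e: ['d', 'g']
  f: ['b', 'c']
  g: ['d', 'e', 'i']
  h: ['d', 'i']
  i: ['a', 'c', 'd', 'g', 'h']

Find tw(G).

A width-2 tree decomposition is:
Bags: B1 = {b, c, d}  B2 = {c, d, i}  B3 = {d, h, i}  B4 = {d, g, i}  B5 = {b, c, f}  B6 = {a, d, i}  B7 = {d, e, g}
Tree: B1–B2, B2–B3, B2–B4, B1–B5, B3–B6, B4–B7
The largest bag has 3 vertices, giving width 2; this decomposition certifies tw(G) ≤ 2. Conversely, {d, e, g} is a clique of size 3, and the vertices of any clique must share a bag in every tree decomposition; so some bag has ≥ 3 vertices and tw(G) ≥ 2. The upper and lower bounds meet at 2, so that is the treewidth.

2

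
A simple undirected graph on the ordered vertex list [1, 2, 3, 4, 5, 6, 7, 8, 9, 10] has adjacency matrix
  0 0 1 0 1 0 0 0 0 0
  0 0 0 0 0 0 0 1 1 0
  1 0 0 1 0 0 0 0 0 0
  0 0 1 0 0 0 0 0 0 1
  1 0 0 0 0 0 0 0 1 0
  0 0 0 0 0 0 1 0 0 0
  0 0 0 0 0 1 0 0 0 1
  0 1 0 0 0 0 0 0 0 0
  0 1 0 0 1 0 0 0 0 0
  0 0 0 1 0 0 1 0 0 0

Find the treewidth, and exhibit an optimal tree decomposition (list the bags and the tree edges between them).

The largest bag has 2 vertices, giving width 1; this decomposition certifies tw(G) ≤ 1. Since G has at least one edge (e.g. 6–7), it is not an edgeless graph, so tw(G) ≥ 1. Therefore the treewidth is 1.

Treewidth 1.
One optimal decomposition is:
Bags: B1 = {6, 7}  B2 = {7, 10}  B3 = {4, 10}  B4 = {3, 4}  B5 = {1, 3}  B6 = {1, 5}  B7 = {5, 9}  B8 = {2, 9}  B9 = {2, 8}
Tree: B1–B2, B2–B3, B3–B4, B4–B5, B5–B6, B6–B7, B7–B8, B8–B9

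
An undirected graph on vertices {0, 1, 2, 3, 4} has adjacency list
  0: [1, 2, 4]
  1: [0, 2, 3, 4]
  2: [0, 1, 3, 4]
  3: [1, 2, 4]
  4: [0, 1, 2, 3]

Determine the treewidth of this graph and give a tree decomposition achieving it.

Every bag has size at most 4, so the width is 4 − 1 = 3 and tw(G) ≤ 3. For the lower bound, the 4 vertices {0, 1, 2, 4} are pairwise adjacent, and any tree decomposition puts a clique entirely inside one bag — forcing width ≥ 3. Hence tw(G) = 3 exactly.

Treewidth 3.
Bags: B1 = {0, 1, 2, 4}  B2 = {1, 2, 3, 4}
Tree: B1–B2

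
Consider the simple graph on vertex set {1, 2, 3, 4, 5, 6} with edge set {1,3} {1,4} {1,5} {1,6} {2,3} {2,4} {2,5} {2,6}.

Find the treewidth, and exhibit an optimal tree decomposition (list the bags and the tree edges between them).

Treewidth 2.
One such decomposition:
Bags: B1 = {1, 2, 3}  B2 = {1, 2, 4}  B3 = {1, 2, 5}  B4 = {1, 2, 6}
Tree: B1–B2, B2–B3, B3–B4

Every bag has size at most 3, so the width is 3 − 1 = 2 and tw(G) ≤ 2. For the lower bound, G contains the cycle 2–3–1–4–2, so G is not a forest; only forests have treewidth ≤ 1, hence tw(G) ≥ 2. Therefore the treewidth is 2.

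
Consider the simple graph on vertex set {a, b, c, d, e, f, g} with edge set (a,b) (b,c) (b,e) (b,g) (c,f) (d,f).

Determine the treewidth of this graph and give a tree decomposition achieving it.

Treewidth 1.
Bags: B1 = {a, b}  B2 = {b, c}  B3 = {b, g}  B4 = {c, f}  B5 = {d, f}  B6 = {b, e}
Tree: B1–B2, B1–B3, B2–B4, B4–B5, B3–B6

The largest bag has 2 vertices, giving width 1; this decomposition certifies tw(G) ≤ 1. G has an edge, so its treewidth is at least 1. The upper and lower bounds meet at 1, so that is the treewidth.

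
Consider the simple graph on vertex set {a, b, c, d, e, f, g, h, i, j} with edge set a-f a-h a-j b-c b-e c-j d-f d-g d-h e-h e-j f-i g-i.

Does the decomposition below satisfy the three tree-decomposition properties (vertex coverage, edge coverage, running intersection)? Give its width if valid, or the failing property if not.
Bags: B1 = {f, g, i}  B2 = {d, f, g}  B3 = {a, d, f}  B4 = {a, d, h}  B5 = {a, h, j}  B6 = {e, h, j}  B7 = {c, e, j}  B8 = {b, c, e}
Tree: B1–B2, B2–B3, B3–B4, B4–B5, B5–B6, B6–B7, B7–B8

Checking the three conditions: (i) the bags cover all of {a, b, c, d, e, f, g, h, i, j}; (ii) for each edge, some bag contains both endpoints; (iii) the bags containing any fixed vertex form a subtree. All hold, so the decomposition is valid with width 3 − 1 = 2.

Yes; width 2.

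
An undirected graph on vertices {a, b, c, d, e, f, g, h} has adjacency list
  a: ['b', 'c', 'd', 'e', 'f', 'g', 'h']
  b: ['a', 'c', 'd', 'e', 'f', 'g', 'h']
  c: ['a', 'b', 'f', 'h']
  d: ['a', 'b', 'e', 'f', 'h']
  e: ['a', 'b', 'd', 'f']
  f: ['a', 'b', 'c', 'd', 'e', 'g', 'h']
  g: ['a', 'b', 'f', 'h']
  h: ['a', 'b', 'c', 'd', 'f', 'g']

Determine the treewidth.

A width-4 tree decomposition is:
Bags: B1 = {a, b, d, f, h}  B2 = {a, b, f, g, h}  B3 = {a, b, d, e, f}  B4 = {a, b, c, f, h}
Tree: B1–B2, B1–B3, B1–B4
Every bag has size at most 5, so the width is 5 − 1 = 4 and tw(G) ≤ 4. For the lower bound, the 5 vertices {a, b, d, e, f} are pairwise adjacent, and any tree decomposition puts a clique entirely inside one bag — forcing width ≥ 4. Therefore the treewidth is 4.

4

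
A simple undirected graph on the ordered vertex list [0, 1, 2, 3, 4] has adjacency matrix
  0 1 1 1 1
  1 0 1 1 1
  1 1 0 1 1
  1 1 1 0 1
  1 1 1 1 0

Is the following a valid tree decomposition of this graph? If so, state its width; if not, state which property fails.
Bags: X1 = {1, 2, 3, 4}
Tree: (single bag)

A tree decomposition must satisfy three properties: every vertex lies in some bag; for every edge, both endpoints lie together in some bag; and for every vertex, the bags containing it form a connected subtree. Here vertex 0 appears in no bag, so the decomposition is invalid.

No — vertex 0 appears in no bag.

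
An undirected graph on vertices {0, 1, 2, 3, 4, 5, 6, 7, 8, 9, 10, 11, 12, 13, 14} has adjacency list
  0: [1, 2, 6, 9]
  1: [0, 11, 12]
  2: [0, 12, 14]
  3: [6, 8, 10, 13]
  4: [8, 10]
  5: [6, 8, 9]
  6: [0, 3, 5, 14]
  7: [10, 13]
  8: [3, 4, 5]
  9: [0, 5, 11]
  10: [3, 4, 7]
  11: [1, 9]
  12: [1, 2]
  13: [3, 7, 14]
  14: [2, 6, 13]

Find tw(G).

A width-3 tree decomposition is:
Bags: B1 = {4, 7, 8, 10}  B2 = {3, 7, 8, 10}  B3 = {3, 7, 8, 13}  B4 = {3, 5, 8, 13}  B5 = {3, 5, 6, 13}  B6 = {5, 6, 13, 14}  B7 = {5, 6, 9, 14}  B8 = {0, 6, 9, 14}  B9 = {0, 2, 9, 14}  B10 = {0, 2, 9, 11}  B11 = {0, 1, 2, 11}  B12 = {1, 2, 11, 12}
Tree: B1–B2, B2–B3, B3–B4, B4–B5, B5–B6, B6–B7, B7–B8, B8–B9, B9–B10, B10–B11, B11–B12
Every bag has size at most 4, so the width is 4 − 1 = 3 and tw(G) ≤ 3. For the lower bound: the 4 vertex sets {4,7,10}, {8}, {3}, {5,6,13,14} are disjoint, each induces a connected subgraph, and every pair is joined by at least one edge of G. Contracting each set to a single vertex therefore yields K_{4} as a minor, and since treewidth is minor-monotone, tw(G) ≥ tw(K_{4}) = 3. Therefore the treewidth is 3.

3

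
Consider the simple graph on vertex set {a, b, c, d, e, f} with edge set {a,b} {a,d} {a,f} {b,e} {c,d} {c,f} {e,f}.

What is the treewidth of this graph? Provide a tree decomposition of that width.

Every bag has size at most 3, so the width is 3 − 1 = 2 and tw(G) ≤ 2. Since b–e–f–a–b is a cycle in G, G is not acyclic. Forests are exactly the graphs of treewidth ≤ 1, so tw(G) ≥ 2. Combining the bounds, tw(G) = 2.

Treewidth 2.
Bags: B1 = {a, b, e}  B2 = {a, e, f}  B3 = {a, d, f}  B4 = {c, d, f}
Tree: B1–B2, B2–B3, B3–B4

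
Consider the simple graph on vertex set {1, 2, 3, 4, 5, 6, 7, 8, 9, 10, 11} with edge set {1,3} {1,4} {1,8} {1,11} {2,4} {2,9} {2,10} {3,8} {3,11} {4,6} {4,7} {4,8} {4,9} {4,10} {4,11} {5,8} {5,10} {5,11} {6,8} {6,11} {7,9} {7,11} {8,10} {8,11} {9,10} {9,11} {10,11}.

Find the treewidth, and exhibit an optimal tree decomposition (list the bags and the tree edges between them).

Treewidth 3.
One optimal decomposition is:
Bags: B1 = {4, 8, 10, 11}  B2 = {5, 8, 10, 11}  B3 = {4, 6, 8, 11}  B4 = {4, 9, 10, 11}  B5 = {4, 7, 9, 11}  B6 = {2, 4, 9, 10}  B7 = {1, 4, 8, 11}  B8 = {1, 3, 8, 11}
Tree: B1–B2, B1–B3, B1–B4, B4–B5, B4–B6, B3–B7, B7–B8

The largest bag has 4 vertices, giving width 3; this decomposition certifies tw(G) ≤ 3. For the lower bound, the 4 vertices {2, 4, 9, 10} are pairwise adjacent, and any tree decomposition puts a clique entirely inside one bag — forcing width ≥ 3. The upper and lower bounds meet at 3, so that is the treewidth.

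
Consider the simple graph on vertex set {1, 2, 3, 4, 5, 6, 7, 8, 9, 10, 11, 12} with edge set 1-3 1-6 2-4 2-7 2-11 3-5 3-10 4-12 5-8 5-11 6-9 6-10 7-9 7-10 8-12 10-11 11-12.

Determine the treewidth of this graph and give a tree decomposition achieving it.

The largest bag has 4 vertices, giving width 3; this decomposition certifies tw(G) ≤ 3. For the lower bound: the 4 vertex sets {4,8,12}, {5}, {11}, {2,3,7,10} are disjoint, each induces a connected subgraph, and every pair is joined by at least one edge of G. Contracting each set to a single vertex therefore yields K_{4} as a minor, and since treewidth is minor-monotone, tw(G) ≥ tw(K_{4}) = 3. The upper and lower bounds meet at 3, so that is the treewidth.

Treewidth 3.
One optimal decomposition is:
Bags: B1 = {4, 5, 8, 12}  B2 = {4, 5, 11, 12}  B3 = {2, 4, 5, 11}  B4 = {2, 3, 5, 11}  B5 = {2, 3, 10, 11}  B6 = {2, 3, 7, 10}  B7 = {1, 3, 7, 10}  B8 = {1, 6, 7, 10}  B9 = {1, 6, 7, 9}
Tree: B1–B2, B2–B3, B3–B4, B4–B5, B5–B6, B6–B7, B7–B8, B8–B9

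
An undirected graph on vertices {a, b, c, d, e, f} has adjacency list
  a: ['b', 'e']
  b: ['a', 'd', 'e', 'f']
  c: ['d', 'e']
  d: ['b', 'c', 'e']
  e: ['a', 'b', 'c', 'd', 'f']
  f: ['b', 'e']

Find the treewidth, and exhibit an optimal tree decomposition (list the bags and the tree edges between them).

Treewidth 2.
One such decomposition:
Bags: B1 = {a, b, e}  B2 = {b, d, e}  B3 = {c, d, e}  B4 = {b, e, f}
Tree: B1–B2, B2–B3, B1–B4

The largest bag has 3 vertices, giving width 2; this decomposition certifies tw(G) ≤ 2. On the other hand G contains the 3-clique {c, d, e}. A clique must lie in a single bag of any decomposition, so no decomposition can have width below 2. Combining the bounds, tw(G) = 2.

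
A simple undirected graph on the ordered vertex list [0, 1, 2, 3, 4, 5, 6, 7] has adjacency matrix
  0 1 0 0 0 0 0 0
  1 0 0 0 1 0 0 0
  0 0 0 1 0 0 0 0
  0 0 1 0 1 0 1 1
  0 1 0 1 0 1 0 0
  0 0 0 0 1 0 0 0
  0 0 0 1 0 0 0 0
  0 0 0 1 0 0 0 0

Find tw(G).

1

A width-1 tree decomposition is:
Bags: B1 = {3, 4}  B2 = {1, 4}  B3 = {0, 1}  B4 = {3, 6}  B5 = {2, 3}  B6 = {4, 5}  B7 = {3, 7}
Tree: B1–B2, B2–B3, B1–B4, B4–B5, B1–B6, B1–B7
The largest bag has 2 vertices, giving width 1; this decomposition certifies tw(G) ≤ 1. Any graph with an edge has treewidth ≥ 1, and G has the edge 4–3. Therefore the treewidth is 1.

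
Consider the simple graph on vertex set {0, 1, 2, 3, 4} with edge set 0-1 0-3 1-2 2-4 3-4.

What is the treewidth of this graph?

A width-2 tree decomposition is:
Bags: B1 = {0, 1, 3}  B2 = {1, 2, 3}  B3 = {2, 3, 4}
Tree: B1–B2, B2–B3
Each bag holds 3 vertices, so the decomposition has width 2, which upper-bounds the treewidth. For the lower bound, G contains the cycle 3–0–1–2–4–3, so G is not a forest; only forests have treewidth ≤ 1, hence tw(G) ≥ 2. The upper and lower bounds meet at 2, so that is the treewidth.

2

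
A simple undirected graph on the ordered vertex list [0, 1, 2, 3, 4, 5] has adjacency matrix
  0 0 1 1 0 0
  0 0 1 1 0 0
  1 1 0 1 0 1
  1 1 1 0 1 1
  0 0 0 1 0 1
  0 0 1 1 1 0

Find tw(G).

2

A width-2 tree decomposition is:
Bags: B1 = {2, 3, 5}  B2 = {1, 2, 3}  B3 = {0, 2, 3}  B4 = {3, 4, 5}
Tree: B1–B2, B1–B3, B1–B4
Every bag has size at most 3, so the width is 3 − 1 = 2 and tw(G) ≤ 2. For the lower bound, the 3 vertices {0, 2, 3} are pairwise adjacent, and any tree decomposition puts a clique entirely inside one bag — forcing width ≥ 2. Hence tw(G) = 2 exactly.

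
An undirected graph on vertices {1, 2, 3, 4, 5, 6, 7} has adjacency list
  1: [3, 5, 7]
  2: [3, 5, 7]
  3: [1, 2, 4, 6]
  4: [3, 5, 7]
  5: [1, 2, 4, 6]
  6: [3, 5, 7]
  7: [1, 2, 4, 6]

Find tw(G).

A width-3 tree decomposition is:
Bags: B1 = {2, 3, 5, 7}  B2 = {3, 4, 5, 7}  B3 = {1, 3, 5, 7}  B4 = {3, 5, 6, 7}
Tree: B1–B2, B2–B3, B3–B4
The largest bag has 4 vertices, giving width 3; this decomposition certifies tw(G) ≤ 3. For the lower bound: the 4 vertex sets {2,5}, {3,4}, {7}, {1} are disjoint, each induces a connected subgraph, and every pair is joined by at least one edge of G. Contracting each set to a single vertex therefore yields K_{4} as a minor, and since treewidth is minor-monotone, tw(G) ≥ tw(K_{4}) = 3. The upper and lower bounds meet at 3, so that is the treewidth.

3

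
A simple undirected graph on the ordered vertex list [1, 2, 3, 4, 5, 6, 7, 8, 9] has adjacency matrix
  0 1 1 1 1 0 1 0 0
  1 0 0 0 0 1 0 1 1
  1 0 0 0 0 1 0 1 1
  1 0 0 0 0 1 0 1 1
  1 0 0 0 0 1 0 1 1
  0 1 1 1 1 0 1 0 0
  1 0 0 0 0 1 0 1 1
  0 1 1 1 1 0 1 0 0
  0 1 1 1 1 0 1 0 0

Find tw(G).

A width-4 tree decomposition is:
Bags: B1 = {1, 2, 6, 8, 9}  B2 = {1, 4, 6, 8, 9}  B3 = {1, 6, 7, 8, 9}  B4 = {1, 5, 6, 8, 9}  B5 = {1, 3, 6, 8, 9}
Tree: B1–B2, B2–B3, B3–B4, B4–B5
The largest bag has 5 vertices, giving width 4; this decomposition certifies tw(G) ≤ 4. For the lower bound: the 5 vertex sets {1,2}, {4,6}, {7,9}, {8}, {5} are disjoint, each induces a connected subgraph, and every pair is joined by at least one edge of G. Contracting each set to a single vertex therefore yields K_{5} as a minor, and since treewidth is minor-monotone, tw(G) ≥ tw(K_{5}) = 4. Therefore the treewidth is 4.

4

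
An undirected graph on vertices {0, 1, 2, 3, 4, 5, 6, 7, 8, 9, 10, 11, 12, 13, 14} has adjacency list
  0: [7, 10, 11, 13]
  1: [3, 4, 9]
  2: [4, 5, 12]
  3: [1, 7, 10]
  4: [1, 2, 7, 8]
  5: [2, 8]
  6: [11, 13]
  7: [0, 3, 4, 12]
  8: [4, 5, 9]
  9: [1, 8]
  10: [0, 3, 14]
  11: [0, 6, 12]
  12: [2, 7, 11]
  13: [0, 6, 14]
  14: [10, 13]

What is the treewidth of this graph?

A width-3 tree decomposition is:
Bags: B1 = {1, 5, 8, 9}  B2 = {1, 4, 5, 8}  B3 = {1, 2, 4, 5}  B4 = {1, 2, 3, 4}  B5 = {2, 3, 4, 7}  B6 = {2, 3, 7, 12}  B7 = {3, 7, 10, 12}  B8 = {0, 7, 10, 12}  B9 = {0, 10, 11, 12}  B10 = {0, 10, 11, 14}  B11 = {0, 11, 13, 14}  B12 = {6, 11, 13, 14}
Tree: B1–B2, B2–B3, B3–B4, B4–B5, B5–B6, B6–B7, B7–B8, B8–B9, B9–B10, B10–B11, B11–B12
Every bag has size at most 4, so the width is 4 − 1 = 3 and tw(G) ≤ 3. For the lower bound: the 4 vertex sets {5,8,9}, {1}, {4}, {2,3,7,12} are disjoint, each induces a connected subgraph, and every pair is joined by at least one edge of G. Contracting each set to a single vertex therefore yields K_{4} as a minor, and since treewidth is minor-monotone, tw(G) ≥ tw(K_{4}) = 3. The upper and lower bounds meet at 3, so that is the treewidth.

3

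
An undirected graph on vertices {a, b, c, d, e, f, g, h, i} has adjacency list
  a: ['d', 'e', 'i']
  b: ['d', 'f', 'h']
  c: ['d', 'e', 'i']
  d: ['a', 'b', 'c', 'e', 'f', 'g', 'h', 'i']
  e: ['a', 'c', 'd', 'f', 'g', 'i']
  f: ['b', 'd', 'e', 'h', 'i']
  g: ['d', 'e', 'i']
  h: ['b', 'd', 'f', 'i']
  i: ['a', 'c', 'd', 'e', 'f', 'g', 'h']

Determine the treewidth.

3

A width-3 tree decomposition is:
Bags: B1 = {d, e, f, i}  B2 = {c, d, e, i}  B3 = {d, e, g, i}  B4 = {d, f, h, i}  B5 = {a, d, e, i}  B6 = {b, d, f, h}
Tree: B1–B2, B1–B3, B1–B4, B3–B5, B4–B6
Each bag holds 4 vertices, so the decomposition has width 3, which upper-bounds the treewidth. Conversely, {b, d, f, h} is a clique of size 4, and the vertices of any clique must share a bag in every tree decomposition; so some bag has ≥ 4 vertices and tw(G) ≥ 3. The upper and lower bounds meet at 3, so that is the treewidth.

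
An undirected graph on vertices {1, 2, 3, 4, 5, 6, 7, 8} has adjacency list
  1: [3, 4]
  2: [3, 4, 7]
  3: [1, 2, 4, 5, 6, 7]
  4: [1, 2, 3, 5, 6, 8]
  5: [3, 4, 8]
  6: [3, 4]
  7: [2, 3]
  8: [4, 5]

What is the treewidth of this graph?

2

A width-2 tree decomposition is:
Bags: B1 = {2, 3, 4}  B2 = {3, 4, 5}  B3 = {4, 5, 8}  B4 = {2, 3, 7}  B5 = {1, 3, 4}  B6 = {3, 4, 6}
Tree: B1–B2, B2–B3, B1–B4, B2–B5, B2–B6
Every bag has size at most 3, so the width is 3 − 1 = 2 and tw(G) ≤ 2. For the lower bound, the 3 vertices {4, 5, 8} are pairwise adjacent, and any tree decomposition puts a clique entirely inside one bag — forcing width ≥ 2. Combining the bounds, tw(G) = 2.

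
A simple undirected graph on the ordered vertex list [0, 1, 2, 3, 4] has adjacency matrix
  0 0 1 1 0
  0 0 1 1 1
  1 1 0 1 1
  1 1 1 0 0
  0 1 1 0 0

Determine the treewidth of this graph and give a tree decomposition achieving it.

The largest bag has 3 vertices, giving width 2; this decomposition certifies tw(G) ≤ 2. On the other hand G contains the 3-clique {0, 2, 3}. A clique must lie in a single bag of any decomposition, so no decomposition can have width below 2. Hence tw(G) = 2 exactly.

Treewidth 2.
One such decomposition:
Bags: B1 = {0, 2, 3}  B2 = {1, 2, 3}  B3 = {1, 2, 4}
Tree: B1–B2, B2–B3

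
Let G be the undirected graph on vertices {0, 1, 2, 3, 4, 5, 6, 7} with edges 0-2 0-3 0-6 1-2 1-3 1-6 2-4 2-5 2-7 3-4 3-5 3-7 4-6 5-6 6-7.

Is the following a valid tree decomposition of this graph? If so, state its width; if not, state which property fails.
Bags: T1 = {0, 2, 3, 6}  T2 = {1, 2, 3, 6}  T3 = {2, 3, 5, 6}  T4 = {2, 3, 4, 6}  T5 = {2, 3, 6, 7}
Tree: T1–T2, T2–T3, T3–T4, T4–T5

Yes; width 3.

Checking the three conditions: (i) the bags cover all of {0, 1, 2, 3, 4, 5, 6, 7}; (ii) for each edge, some bag contains both endpoints; (iii) the bags containing any fixed vertex form a subtree. All hold, so the decomposition is valid with width 4 − 1 = 3.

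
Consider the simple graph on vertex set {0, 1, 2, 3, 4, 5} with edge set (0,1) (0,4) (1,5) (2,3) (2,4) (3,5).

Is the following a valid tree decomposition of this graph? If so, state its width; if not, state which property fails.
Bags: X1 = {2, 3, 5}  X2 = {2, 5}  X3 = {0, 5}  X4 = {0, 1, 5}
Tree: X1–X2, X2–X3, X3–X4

No — vertex 4 appears in no bag.

A tree decomposition must satisfy three properties: every vertex lies in some bag; for every edge, both endpoints lie together in some bag; and for every vertex, the bags containing it form a connected subtree. Here vertex 4 appears in no bag, so the decomposition is invalid.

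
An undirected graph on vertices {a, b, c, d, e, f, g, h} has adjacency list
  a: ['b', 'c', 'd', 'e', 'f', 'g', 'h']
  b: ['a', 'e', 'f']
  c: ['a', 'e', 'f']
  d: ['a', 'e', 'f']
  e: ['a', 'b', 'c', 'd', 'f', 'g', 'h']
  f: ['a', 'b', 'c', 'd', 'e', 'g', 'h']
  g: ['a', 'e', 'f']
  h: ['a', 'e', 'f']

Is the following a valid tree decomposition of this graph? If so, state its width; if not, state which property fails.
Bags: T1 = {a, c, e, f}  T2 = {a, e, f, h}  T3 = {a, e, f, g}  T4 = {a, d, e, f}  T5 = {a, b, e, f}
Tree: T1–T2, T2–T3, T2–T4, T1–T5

Yes; width 3.

Every vertex of G appears in some bag (union = {a, b, c, d, e, f, g, h}); every edge is covered by a bag; and for each vertex v the set of bags containing v is connected in the bag tree. The decomposition is therefore valid. The largest bag has 4 vertices, so the width is 3.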